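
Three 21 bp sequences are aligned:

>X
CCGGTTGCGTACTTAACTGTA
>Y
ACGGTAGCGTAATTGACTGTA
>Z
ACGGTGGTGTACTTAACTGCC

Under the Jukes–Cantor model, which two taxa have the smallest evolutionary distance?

X–Y: 4/21 differ, p = 0.190, d = 0.220.
X–Z: 5/21 differ, p = 0.238, d = 0.286.
Y–Z: 6/21 differ, p = 0.286, d = 0.360.
The smallest distance is between X and Y.

X and Y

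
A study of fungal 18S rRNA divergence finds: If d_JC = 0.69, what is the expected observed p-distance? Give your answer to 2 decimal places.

0.45

p = (3/4)(1 − e^(−4d/3)) = 0.75 × (1 − e^(-0.92)) = 0.75 × (1 − 0.398519) = 0.451111.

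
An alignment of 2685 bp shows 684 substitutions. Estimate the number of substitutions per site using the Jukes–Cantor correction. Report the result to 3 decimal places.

p = 684/2685 ≈ 0.254749.
d = −(3/4) ln(1 − 4p/3) = −0.75 ln(1 − 0.339665) = −0.75 ln(0.660335)
  = −0.75 × (-0.415008) = 0.311256 substitutions/site.

0.311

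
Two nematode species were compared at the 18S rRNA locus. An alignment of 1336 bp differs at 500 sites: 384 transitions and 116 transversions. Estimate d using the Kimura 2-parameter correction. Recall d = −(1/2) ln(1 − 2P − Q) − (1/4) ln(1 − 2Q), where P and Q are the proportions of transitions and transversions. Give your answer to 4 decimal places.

P = 384/1336 ≈ 0.287425 and Q = 116/1336 ≈ 0.086826.
Under the Kimura two-parameter model, d = −½ ln(1 − 2P − Q) − ¼ ln(1 − 2Q).
1 − 2P − Q = 0.338324, giving −½ ln(0.338324) = 0.541876.
1 − 2Q = 0.826348, giving −¼ ln(0.826348) = 0.047685.
d = 0.541876 + 0.047685 = 0.589561.

0.5896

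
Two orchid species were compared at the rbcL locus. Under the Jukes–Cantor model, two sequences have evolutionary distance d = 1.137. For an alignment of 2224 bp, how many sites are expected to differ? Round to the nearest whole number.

Invert JC69: p = (3/4)(1 − e^(−4d/3)) = 0.75 × (1 − e^(-1.516)) = 0.75 × (1 − 0.219588) = 0.585309.
Expected differing sites = pL ≈ 0.585309 × 2224 = 1301.727216 ≈ 1302.

1302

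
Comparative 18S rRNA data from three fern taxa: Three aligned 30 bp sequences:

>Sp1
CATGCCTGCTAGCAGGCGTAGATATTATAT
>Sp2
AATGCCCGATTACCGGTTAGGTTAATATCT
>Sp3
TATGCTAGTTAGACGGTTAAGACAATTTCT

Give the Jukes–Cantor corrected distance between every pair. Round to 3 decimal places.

Sp1–Sp2: 13/30 sites differ → p ≈ 0.433333, d = −0.75 ln(1 − 0.577777) = 0.646666 ≈ 0.647.
Sp1–Sp3: 13/30 sites differ → p ≈ 0.433333, d = −0.75 ln(1 − 0.577777) = 0.646666 ≈ 0.647.
Sp2–Sp3: 11/30 sites differ → p ≈ 0.366667, d = −0.75 ln(1 − 0.488889) = 0.503376 ≈ 0.503.

d(Sp1,Sp2) = 0.647, d(Sp1,Sp3) = 0.647, d(Sp2,Sp3) = 0.503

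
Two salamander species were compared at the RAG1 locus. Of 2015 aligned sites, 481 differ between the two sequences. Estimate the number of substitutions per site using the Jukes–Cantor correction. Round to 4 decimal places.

0.2874

p = 481/2015 ≈ 0.23871.
d = −(3/4) ln(1 − 4p/3) = −0.75 ln(1 − 0.31828) = −0.75 ln(0.68172)
  = −0.75 × (-0.383136) = 0.287352 substitutions/site.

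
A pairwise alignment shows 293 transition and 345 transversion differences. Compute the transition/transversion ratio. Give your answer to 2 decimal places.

0.85

R = 293/345 = 0.849275… ≈ 0.85 (to 2 d.p.).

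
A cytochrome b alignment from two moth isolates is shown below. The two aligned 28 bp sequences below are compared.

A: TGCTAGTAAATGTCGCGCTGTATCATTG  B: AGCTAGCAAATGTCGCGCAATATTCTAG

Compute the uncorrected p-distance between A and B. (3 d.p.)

0.250

The sequences differ at 7 of 28 positions (sites 1, 7, 19, 20, 24, 25, 27).
p = 7/28 = 0.250.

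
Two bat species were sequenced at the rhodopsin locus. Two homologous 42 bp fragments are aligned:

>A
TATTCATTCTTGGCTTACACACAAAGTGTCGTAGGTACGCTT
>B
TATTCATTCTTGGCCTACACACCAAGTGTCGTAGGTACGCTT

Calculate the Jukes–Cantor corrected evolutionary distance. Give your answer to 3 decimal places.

The sequences differ at 2 of 42 sites (15, 23), so p = 2/42 ≈ 0.047619.
d = −(3/4) ln(1 − 4p/3) = −0.75 ln(1 − 0.063492) = −0.75 ln(0.936508)
  = −0.75 × (-0.065597) = 0.049198 substitutions/site.

0.049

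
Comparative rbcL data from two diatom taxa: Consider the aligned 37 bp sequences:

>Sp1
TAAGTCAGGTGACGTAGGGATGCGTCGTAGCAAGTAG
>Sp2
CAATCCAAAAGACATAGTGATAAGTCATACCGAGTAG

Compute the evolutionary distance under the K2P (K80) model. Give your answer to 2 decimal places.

Of 37 sites, 8 differences are transitions and 5 are transversions, so P = 8/37 ≈ 0.216216 and Q = 5/37 ≈ 0.135135.
Under the Kimura two-parameter model, d = −½ ln(1 − 2P − Q) − ¼ ln(1 − 2Q).
1 − 2P − Q = 0.432433, giving −½ ln(0.432433) = 0.419164.
1 − 2Q = 0.72973, giving −¼ ln(0.72973) = 0.078770.
d = 0.419164 + 0.078770 = 0.497934.

0.50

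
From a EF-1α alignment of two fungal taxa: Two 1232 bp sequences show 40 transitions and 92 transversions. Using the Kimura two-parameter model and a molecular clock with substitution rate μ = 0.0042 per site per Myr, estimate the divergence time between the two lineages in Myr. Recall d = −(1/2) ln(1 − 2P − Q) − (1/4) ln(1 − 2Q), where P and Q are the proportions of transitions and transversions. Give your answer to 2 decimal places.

P = 40/1232 ≈ 0.032468 and Q = 92/1232 ≈ 0.074675.
Under the Kimura two-parameter model, d = −½ ln(1 − 2P − Q) − ¼ ln(1 − 2Q).
1 − 2P − Q = 0.860389, giving −½ ln(0.860389) = 0.075185.
1 − 2Q = 0.85065, giving −¼ ln(0.85065) = 0.040439.
d = 0.075185 + 0.040439 = 0.115624.
Under a molecular clock d = 2μt, so t = d/(2μ) = 0.115624 / (2 × 0.0042) = 13.76 Myr.

13.76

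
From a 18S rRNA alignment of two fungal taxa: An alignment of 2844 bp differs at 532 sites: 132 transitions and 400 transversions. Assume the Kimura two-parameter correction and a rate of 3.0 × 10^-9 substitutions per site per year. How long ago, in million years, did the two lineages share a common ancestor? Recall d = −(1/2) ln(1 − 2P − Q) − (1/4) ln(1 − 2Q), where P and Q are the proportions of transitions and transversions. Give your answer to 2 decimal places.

P = 132/2844 ≈ 0.046414 and Q = 400/2844 ≈ 0.140647.
Under the Kimura two-parameter model, d = −½ ln(1 − 2P − Q) − ¼ ln(1 − 2Q).
1 − 2P − Q = 0.766525, giving −½ ln(0.766525) = 0.132944.
1 − 2Q = 0.718706, giving −¼ ln(0.718706) = 0.082576.
d = 0.132944 + 0.082576 = 0.215520.
Under a molecular clock d = 2μt, so t = d/(2μ) = 0.215520 / (2 × 3.0 × 10^-9) = 35.92 million years.

35.92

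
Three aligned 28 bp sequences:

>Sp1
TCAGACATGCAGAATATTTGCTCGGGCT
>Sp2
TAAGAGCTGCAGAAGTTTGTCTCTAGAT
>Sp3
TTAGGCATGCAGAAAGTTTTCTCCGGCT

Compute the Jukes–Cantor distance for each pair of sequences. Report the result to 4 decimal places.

d(Sp1,Sp2) = 0.4850, d(Sp1,Sp3) = 0.2524, d(Sp2,Sp3) = 0.4850

Sp1–Sp2: 10/28 sites differ → p ≈ 0.357143, d = −0.75 ln(1 − 0.476191) = 0.484971 ≈ 0.4850.
Sp1–Sp3: 6/28 sites differ → p ≈ 0.214286, d = −0.75 ln(1 − 0.285715) = 0.252355 ≈ 0.2524.
Sp2–Sp3: 10/28 sites differ → p ≈ 0.357143, d = −0.75 ln(1 − 0.476191) = 0.484971 ≈ 0.4850.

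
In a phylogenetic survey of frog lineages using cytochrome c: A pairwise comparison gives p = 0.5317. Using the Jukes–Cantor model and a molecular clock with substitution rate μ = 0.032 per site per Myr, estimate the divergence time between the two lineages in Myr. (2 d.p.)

14.46

d = −(3/4) ln(1 − 4p/3) = −0.75 ln(1 − 0.708933) = −0.75 ln(0.291067)
  = −0.75 × (-1.234202) = 0.925652 substitutions/site.
Under a molecular clock d = 2μt, so t = d/(2μ) = 0.925652 / (2 × 0.032) = 14.46 Myr.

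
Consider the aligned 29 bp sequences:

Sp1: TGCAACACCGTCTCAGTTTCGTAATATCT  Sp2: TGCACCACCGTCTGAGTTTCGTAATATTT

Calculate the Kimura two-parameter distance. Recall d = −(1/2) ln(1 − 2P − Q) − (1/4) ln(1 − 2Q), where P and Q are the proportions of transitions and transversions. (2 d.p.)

0.11

Of 29 sites, 1 differences are transitions and 2 are transversions, so P = 1/29 ≈ 0.034483 and Q = 2/29 ≈ 0.068966.
Under the Kimura two-parameter model, d = −½ ln(1 − 2P − Q) − ¼ ln(1 − 2Q).
1 − 2P − Q = 0.862068, giving −½ ln(0.862068) = 0.074211.
1 − 2Q = 0.862068, giving −¼ ln(0.862068) = 0.037105.
d = 0.074211 + 0.037105 = 0.111316.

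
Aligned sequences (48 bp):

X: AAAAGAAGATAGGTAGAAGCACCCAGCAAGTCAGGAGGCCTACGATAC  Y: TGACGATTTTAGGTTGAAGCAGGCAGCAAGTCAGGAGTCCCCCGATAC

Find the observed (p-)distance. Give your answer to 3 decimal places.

0.250

The sequences differ at 12 of 48 positions.
p = 12/48 = 0.250.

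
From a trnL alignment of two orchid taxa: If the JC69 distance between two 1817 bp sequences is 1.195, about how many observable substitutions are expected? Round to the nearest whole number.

1086

Invert JC69: p = (3/4)(1 − e^(−4d/3)) = 0.75 × (1 − e^(-1.593333)) = 0.75 × (1 − 0.203247) = 0.597565.
Expected differing sites = pL ≈ 0.597565 × 1817 = 1085.775605 ≈ 1086.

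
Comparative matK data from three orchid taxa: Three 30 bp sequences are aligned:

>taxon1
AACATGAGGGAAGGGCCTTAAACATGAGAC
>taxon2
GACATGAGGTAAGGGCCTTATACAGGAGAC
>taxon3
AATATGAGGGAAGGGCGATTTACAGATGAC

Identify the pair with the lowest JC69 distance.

taxon1 and taxon2

taxon1–taxon2: 4/30 differ, p = 0.133, d = 0.147.
taxon1–taxon3: 8/30 differ, p = 0.267, d = 0.330.
taxon2–taxon3: 8/30 differ, p = 0.267, d = 0.330.
The smallest distance is between taxon1 and taxon2.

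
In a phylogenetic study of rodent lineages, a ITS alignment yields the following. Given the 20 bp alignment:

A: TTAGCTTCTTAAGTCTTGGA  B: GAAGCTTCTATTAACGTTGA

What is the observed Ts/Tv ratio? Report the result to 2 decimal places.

0.13

Transitions are A↔G and C↔T; transversions are all other mismatches.
Transitions: 1. Transversions: 8.
R = 1/8 = 0.125 ≈ 0.13 (to 2 d.p.).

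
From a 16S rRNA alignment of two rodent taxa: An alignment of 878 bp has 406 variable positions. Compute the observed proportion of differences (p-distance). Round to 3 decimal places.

p = 406/878 = 0.462414… ≈ 0.462 (to 3 d.p.).

0.462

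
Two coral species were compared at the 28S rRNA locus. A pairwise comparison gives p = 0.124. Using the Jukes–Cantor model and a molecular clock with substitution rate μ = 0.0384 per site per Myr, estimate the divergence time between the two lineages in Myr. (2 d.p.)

1.76

d = −(3/4) ln(1 − 4p/3) = −0.75 ln(1 − 0.165333) = −0.75 ln(0.834667)
  = −0.75 × (-0.180722) = 0.135542 substitutions/site.
Under a molecular clock d = 2μt, so t = d/(2μ) = 0.135542 / (2 × 0.0384) = 1.76 Myr.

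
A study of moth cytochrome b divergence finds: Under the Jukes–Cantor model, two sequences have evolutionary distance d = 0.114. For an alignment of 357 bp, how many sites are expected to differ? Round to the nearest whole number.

38

Invert JC69: p = (3/4)(1 − e^(−4d/3)) = 0.75 × (1 − e^(-0.152)) = 0.75 × (1 − 0.858988) = 0.105759.
Expected differing sites = pL ≈ 0.105759 × 357 = 37.755963 ≈ 38.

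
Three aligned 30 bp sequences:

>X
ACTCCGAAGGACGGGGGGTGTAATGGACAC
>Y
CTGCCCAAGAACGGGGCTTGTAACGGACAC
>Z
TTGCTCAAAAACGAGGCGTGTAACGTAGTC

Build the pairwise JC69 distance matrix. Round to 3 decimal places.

X–Y: 8/30 sites differ → p ≈ 0.266667, d = −0.75 ln(1 − 0.355556) = 0.329526 ≈ 0.330.
X–Z: 13/30 sites differ → p ≈ 0.433333, d = −0.75 ln(1 − 0.577777) = 0.646666 ≈ 0.647.
Y–Z: 8/30 sites differ → p ≈ 0.266667, d = −0.75 ln(1 − 0.355556) = 0.329526 ≈ 0.330.

d(X,Y) = 0.330, d(X,Z) = 0.647, d(Y,Z) = 0.330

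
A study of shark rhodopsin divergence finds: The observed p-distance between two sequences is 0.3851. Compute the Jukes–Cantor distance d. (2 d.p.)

d = −(3/4) ln(1 − 4p/3) = −0.75 ln(1 − 0.513467) = −0.75 ln(0.486533)
  = −0.75 × (-0.720451) = 0.540338 substitutions/site.

0.54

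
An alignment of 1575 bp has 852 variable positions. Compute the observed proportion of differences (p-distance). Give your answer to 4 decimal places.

0.5410

p = 852/1575 = 0.540952… ≈ 0.5410 (to 4 d.p.).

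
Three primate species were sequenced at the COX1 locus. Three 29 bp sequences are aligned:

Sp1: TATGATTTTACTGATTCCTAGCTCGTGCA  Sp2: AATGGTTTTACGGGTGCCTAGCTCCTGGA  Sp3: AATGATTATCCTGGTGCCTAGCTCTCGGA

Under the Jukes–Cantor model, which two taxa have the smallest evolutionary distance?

Sp1–Sp2: 7/29 differ, p = 0.241, d = 0.291.
Sp1–Sp3: 8/29 differ, p = 0.276, d = 0.344.
Sp2–Sp3: 6/29 differ, p = 0.207, d = 0.242.
The smallest distance is between Sp2 and Sp3.

Sp2 and Sp3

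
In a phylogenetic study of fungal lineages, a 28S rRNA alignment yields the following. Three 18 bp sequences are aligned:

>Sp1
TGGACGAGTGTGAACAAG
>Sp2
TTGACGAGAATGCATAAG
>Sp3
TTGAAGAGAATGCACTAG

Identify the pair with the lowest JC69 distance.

Sp1–Sp2: 5/18 differ, p = 0.278, d = 0.347.
Sp1–Sp3: 6/18 differ, p = 0.333, d = 0.441.
Sp2–Sp3: 3/18 differ, p = 0.167, d = 0.188.
The smallest distance is between Sp2 and Sp3.

Sp2 and Sp3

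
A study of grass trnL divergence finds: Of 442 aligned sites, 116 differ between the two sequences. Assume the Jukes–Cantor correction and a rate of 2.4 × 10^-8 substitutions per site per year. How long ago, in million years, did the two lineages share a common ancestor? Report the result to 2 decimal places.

p = 116/442 ≈ 0.262443.
d = −(3/4) ln(1 − 4p/3) = −0.75 ln(1 − 0.349924) = −0.75 ln(0.650076)
  = −0.75 × (-0.430666) = 0.323000 substitutions/site.
Under a molecular clock d = 2μt, so t = d/(2μ) = 0.323000 / (2 × 2.4 × 10^-8) = 6.73 million years.

6.73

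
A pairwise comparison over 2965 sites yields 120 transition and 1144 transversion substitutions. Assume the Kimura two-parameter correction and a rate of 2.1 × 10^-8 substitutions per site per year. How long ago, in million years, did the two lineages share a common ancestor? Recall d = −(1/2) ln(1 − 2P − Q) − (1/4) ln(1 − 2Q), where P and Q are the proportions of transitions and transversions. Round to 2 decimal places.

16.28

P = 120/2965 ≈ 0.040472 and Q = 1144/2965 ≈ 0.385835.
Under the Kimura two-parameter model, d = −½ ln(1 − 2P − Q) − ¼ ln(1 − 2Q).
1 − 2P − Q = 0.533221, giving −½ ln(0.533221) = 0.314410.
1 − 2Q = 0.22833, giving −¼ ln(0.22833) = 0.369241.
d = 0.314410 + 0.369241 = 0.683651.
Under a molecular clock d = 2μt, so t = d/(2μ) = 0.683651 / (2 × 2.1 × 10^-8) = 16.28 million years.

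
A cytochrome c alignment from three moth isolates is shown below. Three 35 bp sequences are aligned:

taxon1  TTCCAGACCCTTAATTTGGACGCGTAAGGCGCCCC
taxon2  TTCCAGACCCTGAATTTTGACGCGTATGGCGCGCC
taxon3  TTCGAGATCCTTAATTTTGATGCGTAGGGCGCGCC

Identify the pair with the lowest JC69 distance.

taxon1 and taxon2

taxon1–taxon2: 4/35 differ, p = 0.114, d = 0.124.
taxon1–taxon3: 6/35 differ, p = 0.171, d = 0.195.
taxon2–taxon3: 5/35 differ, p = 0.143, d = 0.158.
The smallest distance is between taxon1 and taxon2.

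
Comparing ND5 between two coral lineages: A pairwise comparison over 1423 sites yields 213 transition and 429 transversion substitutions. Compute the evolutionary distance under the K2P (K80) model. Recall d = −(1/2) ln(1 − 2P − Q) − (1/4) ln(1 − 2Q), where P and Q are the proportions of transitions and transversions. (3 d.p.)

P = 213/1423 ≈ 0.149684 and Q = 429/1423 ≈ 0.301476.
Under the Kimura two-parameter model, d = −½ ln(1 − 2P − Q) − ¼ ln(1 − 2Q).
1 − 2P − Q = 0.399156, giving −½ ln(0.399156) = 0.459201.
1 − 2Q = 0.397048, giving −¼ ln(0.397048) = 0.230925.
d = 0.459201 + 0.230925 = 0.690126.

0.690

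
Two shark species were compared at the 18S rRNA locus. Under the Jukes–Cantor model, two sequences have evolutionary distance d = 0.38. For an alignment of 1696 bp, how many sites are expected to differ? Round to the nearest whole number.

506

Invert JC69: p = (3/4)(1 − e^(−4d/3)) = 0.75 × (1 − e^(-0.506667)) = 0.75 × (1 − 0.602500) = 0.298125.
Expected differing sites = pL ≈ 0.298125 × 1696 = 505.62 ≈ 506.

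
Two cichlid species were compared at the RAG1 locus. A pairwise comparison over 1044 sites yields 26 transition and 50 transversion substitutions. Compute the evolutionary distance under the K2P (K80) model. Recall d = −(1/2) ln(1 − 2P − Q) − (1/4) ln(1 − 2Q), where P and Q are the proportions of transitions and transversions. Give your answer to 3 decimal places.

P = 26/1044 ≈ 0.024904 and Q = 50/1044 ≈ 0.047893.
Under the Kimura two-parameter model, d = −½ ln(1 − 2P − Q) − ¼ ln(1 − 2Q).
1 − 2P − Q = 0.902299, giving −½ ln(0.902299) = 0.051405.
1 − 2Q = 0.904214, giving −¼ ln(0.904214) = 0.025172.
d = 0.051405 + 0.025172 = 0.076577.

0.077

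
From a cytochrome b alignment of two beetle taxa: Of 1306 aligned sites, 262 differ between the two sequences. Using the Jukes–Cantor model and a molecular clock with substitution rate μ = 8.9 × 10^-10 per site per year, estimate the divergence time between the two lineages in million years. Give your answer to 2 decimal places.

131.15

p = 262/1306 ≈ 0.200613.
d = −(3/4) ln(1 − 4p/3) = −0.75 ln(1 − 0.267484) = −0.75 ln(0.732516)
  = −0.75 × (-0.311270) = 0.233453 substitutions/site.
Under a molecular clock d = 2μt, so t = d/(2μ) = 0.233453 / (2 × 8.9 × 10^-10) = 131.15 million years.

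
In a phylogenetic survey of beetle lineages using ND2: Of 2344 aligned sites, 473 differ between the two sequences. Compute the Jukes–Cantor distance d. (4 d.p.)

p = 473/2344 ≈ 0.201792.
d = −(3/4) ln(1 − 4p/3) = −0.75 ln(1 − 0.269056) = −0.75 ln(0.730944)
  = −0.75 × (-0.313418) = 0.235064 substitutions/site.

0.2351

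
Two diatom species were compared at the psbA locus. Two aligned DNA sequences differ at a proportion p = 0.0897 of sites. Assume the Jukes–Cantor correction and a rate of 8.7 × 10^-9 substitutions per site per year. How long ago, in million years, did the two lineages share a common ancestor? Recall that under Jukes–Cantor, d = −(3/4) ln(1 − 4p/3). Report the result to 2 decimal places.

d = −(3/4) ln(1 − 4p/3) = −0.75 ln(1 − 0.1196) = −0.75 ln(0.8804)
  = −0.75 × (-0.127379) = 0.095534 substitutions/site.
Under a molecular clock d = 2μt, so t = d/(2μ) = 0.095534 / (2 × 8.7 × 10^-9) = 5.49 million years.

5.49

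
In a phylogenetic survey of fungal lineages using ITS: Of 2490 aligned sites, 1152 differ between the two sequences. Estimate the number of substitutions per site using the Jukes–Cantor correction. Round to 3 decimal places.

p = 1152/2490 ≈ 0.462651.
d = −(3/4) ln(1 − 4p/3) = −0.75 ln(1 − 0.616868) = −0.75 ln(0.383132)
  = −0.75 × (-0.959376) = 0.719532 substitutions/site.

0.720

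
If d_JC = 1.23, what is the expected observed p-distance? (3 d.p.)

0.605

p = (3/4)(1 − e^(−4d/3)) = 0.75 × (1 − e^(-1.64)) = 0.75 × (1 − 0.193980) = 0.604515.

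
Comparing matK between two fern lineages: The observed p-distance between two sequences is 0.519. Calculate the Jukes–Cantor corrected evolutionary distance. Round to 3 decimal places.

0.883

d = −(3/4) ln(1 − 4p/3) = −0.75 ln(1 − 0.692) = −0.75 ln(0.308)
  = −0.75 × (-1.177655) = 0.883241 substitutions/site.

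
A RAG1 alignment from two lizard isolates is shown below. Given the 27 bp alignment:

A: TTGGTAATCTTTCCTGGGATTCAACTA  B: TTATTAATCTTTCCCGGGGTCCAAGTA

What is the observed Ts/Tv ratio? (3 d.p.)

Transitions are A↔G and C↔T; transversions are all other mismatches.
Transitions: 4. Transversions: 2.
R = 4/2 = 2.000.

2.000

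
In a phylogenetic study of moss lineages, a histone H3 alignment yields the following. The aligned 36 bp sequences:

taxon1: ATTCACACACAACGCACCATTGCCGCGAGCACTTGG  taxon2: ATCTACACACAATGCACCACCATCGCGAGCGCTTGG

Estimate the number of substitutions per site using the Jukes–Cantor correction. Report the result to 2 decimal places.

The sequences differ at 8 of 36 sites (3, 4, 13, 20, 21, 22, 23, 31), so p = 8/36 ≈ 0.222222.
d = −(3/4) ln(1 − 4p/3) = −0.75 ln(1 − 0.296296) = −0.75 ln(0.703704)
  = −0.75 × (-0.351397) = 0.263548 substitutions/site.

0.26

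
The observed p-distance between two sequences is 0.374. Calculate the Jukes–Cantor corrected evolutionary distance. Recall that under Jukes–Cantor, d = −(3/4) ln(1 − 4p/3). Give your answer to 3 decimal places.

0.518

d = −(3/4) ln(1 − 4p/3) = −0.75 ln(1 − 0.498667) = −0.75 ln(0.501333)
  = −0.75 × (-0.690485) = 0.517864 substitutions/site.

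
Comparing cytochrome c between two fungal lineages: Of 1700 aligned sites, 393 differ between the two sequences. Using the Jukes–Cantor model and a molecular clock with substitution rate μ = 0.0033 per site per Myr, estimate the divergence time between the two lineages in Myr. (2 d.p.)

41.88

p = 393/1700 ≈ 0.231176.
d = −(3/4) ln(1 − 4p/3) = −0.75 ln(1 − 0.308235) = −0.75 ln(0.691765)
  = −0.75 × (-0.368509) = 0.276382 substitutions/site.
Under a molecular clock d = 2μt, so t = d/(2μ) = 0.276382 / (2 × 0.0033) = 41.88 Myr.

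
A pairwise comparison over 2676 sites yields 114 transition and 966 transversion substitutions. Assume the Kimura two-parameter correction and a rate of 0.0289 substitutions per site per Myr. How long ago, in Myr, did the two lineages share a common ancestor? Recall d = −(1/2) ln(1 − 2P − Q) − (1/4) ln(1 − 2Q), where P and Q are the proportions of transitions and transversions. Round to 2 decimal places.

10.65

P = 114/2676 ≈ 0.042601 and Q = 966/2676 ≈ 0.360987.
Under the Kimura two-parameter model, d = −½ ln(1 − 2P − Q) − ¼ ln(1 − 2Q).
1 − 2P − Q = 0.553811, giving −½ ln(0.553811) = 0.295466.
1 − 2Q = 0.278026, giving −¼ ln(0.278026) = 0.320010.
d = 0.295466 + 0.320010 = 0.615476.
Under a molecular clock d = 2μt, so t = d/(2μ) = 0.615476 / (2 × 0.0289) = 10.65 Myr.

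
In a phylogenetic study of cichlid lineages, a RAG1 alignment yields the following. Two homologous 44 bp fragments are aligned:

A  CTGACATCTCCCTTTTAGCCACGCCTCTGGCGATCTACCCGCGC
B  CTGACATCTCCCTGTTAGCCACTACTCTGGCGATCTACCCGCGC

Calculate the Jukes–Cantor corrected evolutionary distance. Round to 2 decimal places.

The sequences differ at 3 of 44 sites (14, 23, 24), so p = 3/44 ≈ 0.068182.
d = −(3/4) ln(1 − 4p/3) = −0.75 ln(1 − 0.090909) = −0.75 ln(0.909091)
  = −0.75 × (-0.095310) = 0.071483 substitutions/site.

0.07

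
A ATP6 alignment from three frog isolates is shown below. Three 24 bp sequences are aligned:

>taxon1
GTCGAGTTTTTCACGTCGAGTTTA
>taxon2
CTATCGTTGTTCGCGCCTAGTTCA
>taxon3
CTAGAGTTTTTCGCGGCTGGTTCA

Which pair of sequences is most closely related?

taxon1–taxon2: 9/24 differ, p = 0.375, d = 0.520.
taxon1–taxon3: 7/24 differ, p = 0.292, d = 0.369.
taxon2–taxon3: 5/24 differ, p = 0.208, d = 0.244.
The smallest distance is between taxon2 and taxon3.

taxon2 and taxon3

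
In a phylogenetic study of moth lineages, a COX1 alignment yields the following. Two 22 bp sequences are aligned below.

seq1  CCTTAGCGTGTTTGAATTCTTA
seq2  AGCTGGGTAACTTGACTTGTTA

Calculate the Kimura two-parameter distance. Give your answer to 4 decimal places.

Of 22 sites, 4 differences are transitions and 7 are transversions, so P = 4/22 ≈ 0.181818 and Q = 7/22 ≈ 0.318182.
Under the Kimura two-parameter model, d = −½ ln(1 − 2P − Q) − ¼ ln(1 − 2Q).
1 − 2P − Q = 0.318182, giving −½ ln(0.318182) = 0.572566.
1 − 2Q = 0.363636, giving −¼ ln(0.363636) = 0.252900.
d = 0.572566 + 0.252900 = 0.825466.

0.8255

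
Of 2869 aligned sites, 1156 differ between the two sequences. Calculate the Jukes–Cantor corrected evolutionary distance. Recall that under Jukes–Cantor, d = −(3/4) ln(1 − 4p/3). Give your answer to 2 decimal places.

0.58

p = 1156/2869 ≈ 0.402928.
d = −(3/4) ln(1 − 4p/3) = −0.75 ln(1 − 0.537237) = −0.75 ln(0.462763)
  = −0.75 × (-0.770540) = 0.577905 substitutions/site.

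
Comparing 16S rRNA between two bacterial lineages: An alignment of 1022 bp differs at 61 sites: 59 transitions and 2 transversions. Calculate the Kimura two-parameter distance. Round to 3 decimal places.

0.063

P = 59/1022 ≈ 0.05773 and Q = 2/1022 ≈ 0.001957.
Under the Kimura two-parameter model, d = −½ ln(1 − 2P − Q) − ¼ ln(1 − 2Q).
1 − 2P − Q = 0.882583, giving −½ ln(0.882583) = 0.062451.
1 − 2Q = 0.996086, giving −¼ ln(0.996086) = 0.000980.
d = 0.062451 + 0.000980 = 0.063431.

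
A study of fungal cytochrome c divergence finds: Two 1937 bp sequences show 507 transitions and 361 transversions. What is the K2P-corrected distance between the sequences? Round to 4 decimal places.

P = 507/1937 ≈ 0.261745 and Q = 361/1937 ≈ 0.186371.
Under the Kimura two-parameter model, d = −½ ln(1 − 2P − Q) − ¼ ln(1 − 2Q).
1 − 2P − Q = 0.290139, giving −½ ln(0.290139) = 0.618698.
1 − 2Q = 0.627258, giving −¼ ln(0.627258) = 0.116599.
d = 0.618698 + 0.116599 = 0.735297.

0.7353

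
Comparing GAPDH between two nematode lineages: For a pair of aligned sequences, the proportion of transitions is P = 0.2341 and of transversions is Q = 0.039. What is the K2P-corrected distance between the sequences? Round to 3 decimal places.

0.374

Under the Kimura two-parameter model, d = −½ ln(1 − 2P − Q) − ¼ ln(1 − 2Q).
1 − 2P − Q = 0.4928, giving −½ ln(0.4928) = 0.353826.
1 − 2Q = 0.922, giving −¼ ln(0.922) = 0.020303.
d = 0.353826 + 0.020303 = 0.374129.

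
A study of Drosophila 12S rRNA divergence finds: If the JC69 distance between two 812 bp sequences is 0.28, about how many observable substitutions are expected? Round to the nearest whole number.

190

Invert JC69: p = (3/4)(1 − e^(−4d/3)) = 0.75 × (1 − e^(-0.373333)) = 0.75 × (1 − 0.688436) = 0.233673.
Expected differing sites = pL ≈ 0.233673 × 812 = 189.742476 ≈ 190.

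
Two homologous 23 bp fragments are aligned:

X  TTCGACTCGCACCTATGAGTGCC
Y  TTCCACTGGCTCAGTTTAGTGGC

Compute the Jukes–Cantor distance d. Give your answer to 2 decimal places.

0.47

The sequences differ at 8 of 23 sites (4, 8, 11, 13, 14, 15, 17, 22), so p = 8/23 ≈ 0.347826.
d = −(3/4) ln(1 − 4p/3) = −0.75 ln(1 − 0.463768) = −0.75 ln(0.536232)
  = −0.75 × (-0.623188) = 0.467391 substitutions/site.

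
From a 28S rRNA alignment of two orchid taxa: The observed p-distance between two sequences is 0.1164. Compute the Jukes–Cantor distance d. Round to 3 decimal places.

d = −(3/4) ln(1 − 4p/3) = −0.75 ln(1 − 0.1552) = −0.75 ln(0.8448)
  = −0.75 × (-0.168655) = 0.126491 substitutions/site.

0.126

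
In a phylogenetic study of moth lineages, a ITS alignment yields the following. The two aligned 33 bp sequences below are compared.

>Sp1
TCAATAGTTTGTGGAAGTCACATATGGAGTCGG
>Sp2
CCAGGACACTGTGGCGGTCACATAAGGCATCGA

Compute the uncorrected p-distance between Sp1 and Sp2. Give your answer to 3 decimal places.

The sequences differ at 12 of 33 positions.
p = 12/33 = 0.363636… ≈ 0.364 (to 3 d.p.).

0.364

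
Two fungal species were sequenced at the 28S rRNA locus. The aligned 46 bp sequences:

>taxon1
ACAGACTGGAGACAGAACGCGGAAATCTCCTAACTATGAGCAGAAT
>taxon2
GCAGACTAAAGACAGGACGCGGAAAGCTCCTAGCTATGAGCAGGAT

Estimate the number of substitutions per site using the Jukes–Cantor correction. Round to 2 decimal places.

0.17

The sequences differ at 7 of 46 sites (1, 8, 9, 16, 26, 33, 44), so p = 7/46 ≈ 0.152174.
d = −(3/4) ln(1 − 4p/3) = −0.75 ln(1 − 0.202899) = −0.75 ln(0.797101)
  = −0.75 × (-0.226774) = 0.170081 substitutions/site.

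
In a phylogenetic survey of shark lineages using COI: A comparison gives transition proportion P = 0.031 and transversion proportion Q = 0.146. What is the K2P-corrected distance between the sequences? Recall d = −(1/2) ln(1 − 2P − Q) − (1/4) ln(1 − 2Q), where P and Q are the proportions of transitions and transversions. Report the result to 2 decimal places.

Under the Kimura two-parameter model, d = −½ ln(1 − 2P − Q) − ¼ ln(1 − 2Q).
1 − 2P − Q = 0.792, giving −½ ln(0.792) = 0.116597.
1 − 2Q = 0.708, giving −¼ ln(0.708) = 0.086328.
d = 0.116597 + 0.086328 = 0.202925.

0.20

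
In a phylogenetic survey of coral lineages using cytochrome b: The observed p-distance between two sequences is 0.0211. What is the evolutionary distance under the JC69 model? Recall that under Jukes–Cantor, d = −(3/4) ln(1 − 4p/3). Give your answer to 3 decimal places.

0.021

d = −(3/4) ln(1 − 4p/3) = −0.75 ln(1 − 0.028133) = −0.75 ln(0.971867)
  = −0.75 × (-0.028536) = 0.021402 substitutions/site.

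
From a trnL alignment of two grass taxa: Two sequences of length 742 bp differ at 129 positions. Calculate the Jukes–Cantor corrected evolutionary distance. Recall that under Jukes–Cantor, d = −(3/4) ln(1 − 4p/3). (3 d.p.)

0.198

p = 129/742 ≈ 0.173854.
d = −(3/4) ln(1 − 4p/3) = −0.75 ln(1 − 0.231805) = −0.75 ln(0.768195)
  = −0.75 × (-0.263712) = 0.197784 substitutions/site.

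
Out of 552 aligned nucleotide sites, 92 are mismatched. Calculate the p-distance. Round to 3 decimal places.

p = 92/552 = 0.166666… ≈ 0.167 (to 3 d.p.).

0.167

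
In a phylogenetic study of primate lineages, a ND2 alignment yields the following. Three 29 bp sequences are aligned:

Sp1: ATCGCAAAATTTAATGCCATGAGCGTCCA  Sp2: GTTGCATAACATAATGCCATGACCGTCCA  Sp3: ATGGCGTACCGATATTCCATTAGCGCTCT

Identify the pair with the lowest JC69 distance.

Sp1–Sp2: 6/29 differ, p = 0.207, d = 0.242.
Sp1–Sp3: 13/29 differ, p = 0.448, d = 0.683.
Sp2–Sp3: 13/29 differ, p = 0.448, d = 0.683.
The smallest distance is between Sp1 and Sp2.

Sp1 and Sp2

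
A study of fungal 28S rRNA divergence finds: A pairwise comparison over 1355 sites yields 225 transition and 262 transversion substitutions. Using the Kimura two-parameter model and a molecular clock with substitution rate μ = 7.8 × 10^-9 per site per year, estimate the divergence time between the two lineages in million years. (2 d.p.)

31.73

P = 225/1355 ≈ 0.166052 and Q = 262/1355 ≈ 0.193358.
Under the Kimura two-parameter model, d = −½ ln(1 − 2P − Q) − ¼ ln(1 − 2Q).
1 − 2P − Q = 0.474538, giving −½ ln(0.474538) = 0.372707.
1 − 2Q = 0.613284, giving −¼ ln(0.613284) = 0.122232.
d = 0.372707 + 0.122232 = 0.494939.
Under a molecular clock d = 2μt, so t = d/(2μ) = 0.494939 / (2 × 7.8 × 10^-9) = 31.73 million years.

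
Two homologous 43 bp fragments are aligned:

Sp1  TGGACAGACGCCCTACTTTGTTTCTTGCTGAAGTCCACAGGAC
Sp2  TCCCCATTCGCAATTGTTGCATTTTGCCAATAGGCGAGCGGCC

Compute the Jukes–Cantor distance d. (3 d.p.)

The sequences differ at 23 of 43 sites, so p = 23/43 ≈ 0.534884.
d = −(3/4) ln(1 − 4p/3) = −0.75 ln(1 − 0.713179) = −0.75 ln(0.286821)
  = −0.75 × (-1.248897) = 0.936673 substitutions/site.

0.937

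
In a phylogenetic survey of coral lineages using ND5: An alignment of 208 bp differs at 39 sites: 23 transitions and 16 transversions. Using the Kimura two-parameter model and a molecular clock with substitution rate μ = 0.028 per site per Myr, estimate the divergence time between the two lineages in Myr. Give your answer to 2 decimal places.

P = 23/208 ≈ 0.110577 and Q = 16/208 ≈ 0.076923.
Under the Kimura two-parameter model, d = −½ ln(1 − 2P − Q) − ¼ ln(1 − 2Q).
1 − 2P − Q = 0.701923, giving −½ ln(0.701923) = 0.176966.
1 − 2Q = 0.846154, giving −¼ ln(0.846154) = 0.041763.
d = 0.176966 + 0.041763 = 0.218729.
Under a molecular clock d = 2μt, so t = d/(2μ) = 0.218729 / (2 × 0.028) = 3.91 Myr.

3.91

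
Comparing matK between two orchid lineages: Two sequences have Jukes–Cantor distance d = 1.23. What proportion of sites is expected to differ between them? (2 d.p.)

0.60

p = (3/4)(1 − e^(−4d/3)) = 0.75 × (1 − e^(-1.64)) = 0.75 × (1 − 0.193980) = 0.604515.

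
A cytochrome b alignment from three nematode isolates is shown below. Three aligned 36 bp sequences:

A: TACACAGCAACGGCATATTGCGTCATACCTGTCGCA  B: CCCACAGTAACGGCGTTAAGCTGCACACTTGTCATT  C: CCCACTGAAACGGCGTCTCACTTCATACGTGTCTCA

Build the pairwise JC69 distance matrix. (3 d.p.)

d(A,B) = 0.548, d(A,C) = 0.392, d(B,C) = 0.441

A–B: 14/36 sites differ → p ≈ 0.388889, d = −0.75 ln(1 − 0.518519) = 0.548166 ≈ 0.548.
A–C: 11/36 sites differ → p ≈ 0.305556, d = −0.75 ln(1 − 0.407408) = 0.392437 ≈ 0.392.
B–C: 12/36 sites differ → p ≈ 0.333333, d = −0.75 ln(1 − 0.444444) = 0.440839 ≈ 0.441.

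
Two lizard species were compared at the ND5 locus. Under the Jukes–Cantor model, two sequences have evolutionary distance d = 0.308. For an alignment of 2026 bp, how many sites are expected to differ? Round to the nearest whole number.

512

Invert JC69: p = (3/4)(1 − e^(−4d/3)) = 0.75 × (1 − e^(-0.410667)) = 0.75 × (1 − 0.663208) = 0.252594.
Expected differing sites = pL ≈ 0.252594 × 2026 = 511.755444 ≈ 512.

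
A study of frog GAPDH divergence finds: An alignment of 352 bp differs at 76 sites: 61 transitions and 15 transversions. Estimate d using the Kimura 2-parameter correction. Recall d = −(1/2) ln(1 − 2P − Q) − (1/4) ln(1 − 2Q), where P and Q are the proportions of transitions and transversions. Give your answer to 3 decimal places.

0.269

P = 61/352 ≈ 0.173295 and Q = 15/352 ≈ 0.042614.
Under the Kimura two-parameter model, d = −½ ln(1 − 2P − Q) − ¼ ln(1 − 2Q).
1 − 2P − Q = 0.610796, giving −½ ln(0.610796) = 0.246496.
1 − 2Q = 0.914772, giving −¼ ln(0.914772) = 0.022270.
d = 0.246496 + 0.022270 = 0.268766.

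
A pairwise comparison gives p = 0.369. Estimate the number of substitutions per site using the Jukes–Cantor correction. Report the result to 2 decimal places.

0.51

d = −(3/4) ln(1 − 4p/3) = −0.75 ln(1 − 0.492) = −0.75 ln(0.508)
  = −0.75 × (-0.677274) = 0.507956 substitutions/site.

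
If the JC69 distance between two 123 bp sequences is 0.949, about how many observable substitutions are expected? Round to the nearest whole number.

Invert JC69: p = (3/4)(1 − e^(−4d/3)) = 0.75 × (1 − e^(-1.265333)) = 0.75 × (1 − 0.282145) = 0.538391.
Expected differing sites = pL ≈ 0.538391 × 123 = 66.222093 ≈ 66.

66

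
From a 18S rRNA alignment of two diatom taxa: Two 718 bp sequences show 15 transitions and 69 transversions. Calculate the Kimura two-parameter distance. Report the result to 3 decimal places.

0.128

P = 15/718 ≈ 0.020891 and Q = 69/718 ≈ 0.0961.
Under the Kimura two-parameter model, d = −½ ln(1 − 2P − Q) − ¼ ln(1 − 2Q).
1 − 2P − Q = 0.862118, giving −½ ln(0.862118) = 0.074182.
1 − 2Q = 0.8078, giving −¼ ln(0.8078) = 0.053360.
d = 0.074182 + 0.053360 = 0.127542.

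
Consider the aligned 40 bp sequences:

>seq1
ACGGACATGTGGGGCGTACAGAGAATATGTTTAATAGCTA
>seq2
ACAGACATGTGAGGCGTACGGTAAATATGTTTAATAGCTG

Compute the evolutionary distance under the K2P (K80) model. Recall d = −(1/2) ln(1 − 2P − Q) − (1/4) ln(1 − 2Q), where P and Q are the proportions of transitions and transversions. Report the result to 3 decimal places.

0.174

Of 40 sites, 5 differences are transitions and 1 are transversions, so P = 5/40 = 0.125 and Q = 1/40 = 0.025.
Under the Kimura two-parameter model, d = −½ ln(1 − 2P − Q) − ¼ ln(1 − 2Q).
1 − 2P − Q = 0.725, giving −½ ln(0.725) = 0.160792.
1 − 2Q = 0.95, giving −¼ ln(0.95) = 0.012823.
d = 0.160792 + 0.012823 = 0.173615.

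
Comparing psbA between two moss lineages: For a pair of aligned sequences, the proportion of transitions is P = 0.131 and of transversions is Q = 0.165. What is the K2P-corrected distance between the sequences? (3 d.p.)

Under the Kimura two-parameter model, d = −½ ln(1 − 2P − Q) − ¼ ln(1 − 2Q).
1 − 2P − Q = 0.573, giving −½ ln(0.573) = 0.278435.
1 − 2Q = 0.67, giving −¼ ln(0.67) = 0.100119.
d = 0.278435 + 0.100119 = 0.378554.

0.379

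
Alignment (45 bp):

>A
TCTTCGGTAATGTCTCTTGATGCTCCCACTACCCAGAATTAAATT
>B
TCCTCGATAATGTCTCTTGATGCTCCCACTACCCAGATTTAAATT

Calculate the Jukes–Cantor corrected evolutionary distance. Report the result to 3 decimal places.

0.070

The sequences differ at 3 of 45 sites (3, 7, 38), so p = 3/45 ≈ 0.066667.
d = −(3/4) ln(1 − 4p/3) = −0.75 ln(1 − 0.088889) = −0.75 ln(0.911111)
  = −0.75 × (-0.093091) = 0.069818 substitutions/site.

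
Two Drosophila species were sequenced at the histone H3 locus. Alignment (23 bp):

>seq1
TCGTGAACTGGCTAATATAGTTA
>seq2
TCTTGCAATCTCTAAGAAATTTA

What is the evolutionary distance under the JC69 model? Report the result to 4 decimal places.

0.4674

The sequences differ at 8 of 23 sites (3, 6, 8, 10, 11, 16, 18, 20), so p = 8/23 ≈ 0.347826.
d = −(3/4) ln(1 − 4p/3) = −0.75 ln(1 − 0.463768) = −0.75 ln(0.536232)
  = −0.75 × (-0.623188) = 0.467391 substitutions/site.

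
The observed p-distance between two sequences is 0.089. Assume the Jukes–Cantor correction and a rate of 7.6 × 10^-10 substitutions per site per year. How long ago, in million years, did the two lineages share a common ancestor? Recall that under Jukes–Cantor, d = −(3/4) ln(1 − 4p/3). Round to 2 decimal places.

d = −(3/4) ln(1 − 4p/3) = −0.75 ln(1 − 0.118667) = −0.75 ln(0.881333)
  = −0.75 × (-0.126320) = 0.094740 substitutions/site.
Under a molecular clock d = 2μt, so t = d/(2μ) = 0.094740 / (2 × 7.6 × 10^-10) = 62.33 million years.

62.33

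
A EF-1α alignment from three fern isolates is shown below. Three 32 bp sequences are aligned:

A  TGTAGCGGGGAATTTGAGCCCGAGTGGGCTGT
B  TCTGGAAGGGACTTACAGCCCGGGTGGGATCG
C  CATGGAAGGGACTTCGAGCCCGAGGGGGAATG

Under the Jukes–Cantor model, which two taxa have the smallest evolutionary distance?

A–B: 11/32 differ, p = 0.344, d = 0.460.
A–C: 12/32 differ, p = 0.375, d = 0.520.
B–C: 8/32 differ, p = 0.250, d = 0.304.
The smallest distance is between B and C.

B and C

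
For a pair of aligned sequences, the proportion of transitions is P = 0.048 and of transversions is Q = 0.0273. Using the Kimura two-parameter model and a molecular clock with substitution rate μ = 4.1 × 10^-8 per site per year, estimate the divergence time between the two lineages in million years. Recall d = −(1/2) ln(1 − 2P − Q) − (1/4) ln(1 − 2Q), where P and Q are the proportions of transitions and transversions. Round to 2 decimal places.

Under the Kimura two-parameter model, d = −½ ln(1 − 2P − Q) − ¼ ln(1 − 2Q).
1 − 2P − Q = 0.8767, giving −½ ln(0.8767) = 0.065795.
1 − 2Q = 0.9454, giving −¼ ln(0.9454) = 0.014037.
d = 0.065795 + 0.014037 = 0.079832.
Under a molecular clock d = 2μt, so t = d/(2μ) = 0.079832 / (2 × 4.1 × 10^-8) = 0.97 million years.

0.97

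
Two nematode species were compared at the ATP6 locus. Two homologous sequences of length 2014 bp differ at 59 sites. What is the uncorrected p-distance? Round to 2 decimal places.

p = 59/2014 = 0.029294… ≈ 0.03 (to 2 d.p.).

0.03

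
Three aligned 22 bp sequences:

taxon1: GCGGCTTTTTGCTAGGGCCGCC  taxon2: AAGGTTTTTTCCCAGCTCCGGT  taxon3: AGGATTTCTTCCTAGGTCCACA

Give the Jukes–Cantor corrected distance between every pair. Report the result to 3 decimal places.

d(taxon1,taxon2) = 0.591, d(taxon1,taxon3) = 0.591, d(taxon2,taxon3) = 0.497

taxon1–taxon2: 9/22 sites differ → p ≈ 0.409091, d = −0.75 ln(1 − 0.545455) = 0.591344 ≈ 0.591.
taxon1–taxon3: 9/22 sites differ → p ≈ 0.409091, d = −0.75 ln(1 − 0.545455) = 0.591344 ≈ 0.591.
taxon2–taxon3: 8/22 sites differ → p ≈ 0.363636, d = −0.75 ln(1 − 0.484848) = 0.497470 ≈ 0.497.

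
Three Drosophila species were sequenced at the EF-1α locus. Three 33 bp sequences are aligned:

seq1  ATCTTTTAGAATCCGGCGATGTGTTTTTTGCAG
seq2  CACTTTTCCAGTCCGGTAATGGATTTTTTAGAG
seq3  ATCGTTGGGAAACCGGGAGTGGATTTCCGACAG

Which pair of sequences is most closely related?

seq1–seq2: 11/33 differ, p = 0.333, d = 0.441.
seq1–seq3: 13/33 differ, p = 0.394, d = 0.559.
seq2–seq3: 14/33 differ, p = 0.424, d = 0.625.
The smallest distance is between seq1 and seq2.

seq1 and seq2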